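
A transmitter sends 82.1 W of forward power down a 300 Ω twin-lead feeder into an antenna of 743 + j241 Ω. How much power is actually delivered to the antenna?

P_delivered ≈ 63.9 W

|Γ| = |(443 + j241)/(1043 + j241)| = 0.471
|Γ|² = 0.222
P_refl = |Γ|²·P_inc = 18.2 W, P_del = (1 − |Γ|²)·P_inc = 63.9 W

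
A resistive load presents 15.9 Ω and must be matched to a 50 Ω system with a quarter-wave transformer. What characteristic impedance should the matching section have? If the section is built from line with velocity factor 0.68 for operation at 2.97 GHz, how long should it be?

Z_qwt = √(Z_0·R_L) = √(50 × 15.9) = √795
λ = 0.68·c/f = 0.0687 m, so l = λ/4 = 0.0172 m

Z_qwt ≈ 28.2 Ω; length ≈ 1.72 cm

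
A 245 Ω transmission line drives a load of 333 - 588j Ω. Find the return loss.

RL ≈ 2.84 dB

Γ = (88 − j588)/(578 − j588), |Γ| = 0.721
RL = −20·log₁₀|Γ| = −20·log₁₀(0.721)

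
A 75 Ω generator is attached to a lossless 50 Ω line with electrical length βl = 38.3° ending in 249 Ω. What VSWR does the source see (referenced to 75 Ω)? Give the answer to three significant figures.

VSWR ≈ 4.95

tan(βl) = 0.79
Z_in = Z_0·(Z_L + jZ_0·tanβl)/(Z_0 + jZ_L·tanβl) = 24.6 − j57.1 Ω
Γ_s = (Z_in − Z_s)/(Z_in + Z_s) = (-50.4 − j57.1)/(99.6 − j57.1), |Γ_s| = 0.664
VSWR = (1 + |Γ_s|)/(1 − |Γ_s|)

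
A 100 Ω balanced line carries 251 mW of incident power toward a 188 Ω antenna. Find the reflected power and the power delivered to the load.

P_reflected ≈ 23.4 mW; P_delivered ≈ 228 mW

Γ = (188 − 100)/(188 + 100) = 0.306
|Γ|² = 0.0934
P_refl = |Γ|²·P_inc = 23.4 mW, P_del = (1 − |Γ|²)·P_inc = 228 mW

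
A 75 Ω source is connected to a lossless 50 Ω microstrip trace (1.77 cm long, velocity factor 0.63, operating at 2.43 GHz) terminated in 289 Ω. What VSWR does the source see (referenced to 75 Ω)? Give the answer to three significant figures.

VSWR ≈ 8.58

λ = v/f = 0.63·c / 2.43 GHz = 0.0778 m
βl = 2π·l/λ = 2π × 0.228 = 81.9°
tan(βl) = 7.05
Z_in = Z_0·(Z_L + jZ_0·tanβl)/(Z_0 + jZ_L·tanβl) = 8.82 − j6.88 Ω
Γ_s = (Z_in − Z_s)/(Z_in + Z_s) = (-66.2 − j6.88)/(83.8 − j6.88), |Γ_s| = 0.791
VSWR = (1 + |Γ_s|)/(1 − |Γ_s|)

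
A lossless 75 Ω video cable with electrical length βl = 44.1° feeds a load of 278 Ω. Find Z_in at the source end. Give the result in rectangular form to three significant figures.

tan(βl) = tan(44.1°) = 0.969
Z_in = Z_0·(Z_L + jZ_0·tanβl)/(Z_0 + jZ_L·tanβl)
     = 75·(278 + j72.7)/(75 + j269)

Z_in ≈ 38.8 − j66.6 Ω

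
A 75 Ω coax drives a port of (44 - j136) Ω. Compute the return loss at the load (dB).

Γ = (-31 − j136)/(119 − j136), |Γ| = 0.772
RL = −20·log₁₀|Γ| = −20·log₁₀(0.772)

RL ≈ 2.25 dB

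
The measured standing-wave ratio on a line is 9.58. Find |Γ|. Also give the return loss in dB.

|Γ| ≈ 0.811; return loss ≈ 1.82 dB

|Γ| = (S − 1)/(S + 1) = (9.58 − 1)/(9.58 + 1) = 8.58/10.6
RL = −20·log₁₀|Γ| = −20·log₁₀(0.811)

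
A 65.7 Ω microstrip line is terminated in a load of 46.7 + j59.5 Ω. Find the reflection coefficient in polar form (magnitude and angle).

Γ ≈ 0.491 ∠ 79.8°

Γ = (Z_L − Z_0)/(Z_L + Z_0) = (-19 + j59.5)/(112.4 + j59.5)
|Γ| = 62.5/127 = 0.491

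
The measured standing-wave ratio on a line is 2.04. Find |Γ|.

|Γ| = (S − 1)/(S + 1) = (2.04 − 1)/(2.04 + 1) = 1.04/3.04

|Γ| ≈ 0.342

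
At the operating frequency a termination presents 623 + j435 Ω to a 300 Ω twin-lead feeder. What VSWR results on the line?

VSWR ≈ 3.26

Γ = (Z_L − Z_0)/(Z_L + Z_0) = (323 + j435)/(923 + j435)
|Γ| = 542/1020 = 0.531
VSWR = (1 + |Γ|)/(1 − |Γ|) = 1.53/0.469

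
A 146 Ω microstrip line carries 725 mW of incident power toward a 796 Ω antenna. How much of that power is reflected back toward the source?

Γ = (796 − 146)/(796 + 146) = 0.69
|Γ|² = 0.476
P_refl = |Γ|²·P_inc = 345 mW, P_del = (1 − |Γ|²)·P_inc = 380 mW

P_reflected ≈ 345 mW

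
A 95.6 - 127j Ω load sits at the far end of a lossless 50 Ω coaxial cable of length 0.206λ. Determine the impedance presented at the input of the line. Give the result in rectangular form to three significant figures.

βl = 2π × 0.206 = 74.2°
tan(βl) = tan(74.2°) = 3.52
Z_in = Z_0·(Z_L + jZ_0·tanβl)/(Z_0 + jZ_L·tanβl)
     = 50·(95.6 + j49.2)/(498 + j337)

Z_in ≈ 8.88 − j1.07 Ω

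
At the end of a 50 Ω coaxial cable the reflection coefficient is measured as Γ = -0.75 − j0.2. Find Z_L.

Z_L ≈ 6.41 − j6.45 Ω

Z_L = Z_0·(1 + Γ)/(1 − Γ) = 50·(0.25 − j0.2)/(1.75 + j0.2)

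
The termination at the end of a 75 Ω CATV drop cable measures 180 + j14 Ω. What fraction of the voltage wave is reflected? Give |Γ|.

Γ = (Z_L − Z_0)/(Z_L + Z_0) = (105 + j14)/(255 + j14)
|Γ| = 106/255

|Γ| ≈ 0.415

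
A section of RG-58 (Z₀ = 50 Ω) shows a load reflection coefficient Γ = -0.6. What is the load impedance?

Z_L = Z_0·(1 + Γ)/(1 − Γ) = 50·(0.4)/(1.6)

Z_L ≈ 12.5 Ω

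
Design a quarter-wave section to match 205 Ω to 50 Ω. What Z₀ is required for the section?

Z_qwt ≈ 101 Ω

Z_qwt = √(Z_0·R_L) = √(50 × 205) = √10250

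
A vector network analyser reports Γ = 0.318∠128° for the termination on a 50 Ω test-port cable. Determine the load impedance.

Z_L = Z_0·(1 + Γ)/(1 − Γ) = 50·(0.804 + j0.251)/(1.2 − j0.251)

Z_L ≈ 30.1 + j16.8 Ω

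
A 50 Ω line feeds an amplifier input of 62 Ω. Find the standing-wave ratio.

VSWR ≈ 1.24

For a purely resistive load, VSWR = R_L/Z_0 or Z_0/R_L (whichever > 1) = 62/50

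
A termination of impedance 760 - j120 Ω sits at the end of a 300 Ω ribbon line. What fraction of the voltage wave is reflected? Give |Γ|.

Γ = (Z_L − Z_0)/(Z_L + Z_0) = (460 − j120)/(1060 − j120)
|Γ| = 475/1070

|Γ| ≈ 0.446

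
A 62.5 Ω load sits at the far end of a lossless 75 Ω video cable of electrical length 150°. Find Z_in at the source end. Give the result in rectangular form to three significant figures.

tan(βl) = tan(150°) = -0.577
Z_in = Z_0·(Z_L + jZ_0·tanβl)/(Z_0 + jZ_L·tanβl)
     = 75·(62.5 − j43.3)/(75 − j36.1)

Z_in ≈ 67.7 − j10.7 Ω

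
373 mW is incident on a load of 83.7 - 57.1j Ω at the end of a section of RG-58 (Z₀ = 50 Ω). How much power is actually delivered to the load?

|Γ| = |(33.7 − j57.1)/(133.7 − j57.1)| = 0.456
|Γ|² = 0.208
P_refl = |Γ|²·P_inc = 77.6 mW, P_del = (1 − |Γ|²)·P_inc = 295 mW

P_delivered ≈ 295 mW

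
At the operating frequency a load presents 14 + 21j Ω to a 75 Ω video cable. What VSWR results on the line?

VSWR ≈ 5.79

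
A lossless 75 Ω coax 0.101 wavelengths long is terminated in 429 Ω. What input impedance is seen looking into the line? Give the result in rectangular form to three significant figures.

Z_in ≈ 35.3 − j93.5 Ω

βl = 2π × 0.101 = 36.4°
tan(βl) = tan(36.4°) = 0.736
Z_in = Z_0·(Z_L + jZ_0·tanβl)/(Z_0 + jZ_L·tanβl)
     = 75·(429 + j55.2)/(75 + j316)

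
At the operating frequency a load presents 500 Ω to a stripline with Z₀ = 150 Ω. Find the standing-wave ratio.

For a purely resistive load, VSWR = R_L/Z_0 or Z_0/R_L (whichever > 1) = 500/150

VSWR ≈ 3.33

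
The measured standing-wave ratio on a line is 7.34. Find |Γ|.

|Γ| ≈ 0.76

|Γ| = (S − 1)/(S + 1) = (7.34 − 1)/(7.34 + 1) = 6.34/8.34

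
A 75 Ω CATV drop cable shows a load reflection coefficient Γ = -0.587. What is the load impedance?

Z_L ≈ 19.5 Ω

Z_L = Z_0·(1 + Γ)/(1 − Γ) = 75·(0.413)/(1.59)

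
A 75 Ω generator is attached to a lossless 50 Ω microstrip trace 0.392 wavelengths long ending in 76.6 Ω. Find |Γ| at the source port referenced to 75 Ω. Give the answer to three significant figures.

|Γ| ≈ 0.26

βl = 2π × 0.392 = 141°
tan(βl) = -0.806
Z_in = Z_0·(Z_L + jZ_0·tanβl)/(Z_0 + jZ_L·tanβl) = 50 + j21.5 Ω
Γ_s = (Z_in − Z_s)/(Z_in + Z_s) = (-25 + j21.5)/(125 + j21.5), |Γ_s| = 0.26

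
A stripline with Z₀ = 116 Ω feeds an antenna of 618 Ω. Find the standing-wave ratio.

VSWR ≈ 5.33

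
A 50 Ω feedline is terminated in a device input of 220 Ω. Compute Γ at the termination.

Γ = (Z_L − Z_0)/(Z_L + Z_0) = (220 − 50)/(220 + 50) = 170/270

Γ = 0.63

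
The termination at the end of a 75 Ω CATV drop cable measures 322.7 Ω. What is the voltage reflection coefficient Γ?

Γ = (Z_L − Z_0)/(Z_L + Z_0) = (322.7 − 75)/(322.7 + 75) = 247.7/397.7

Γ = 0.623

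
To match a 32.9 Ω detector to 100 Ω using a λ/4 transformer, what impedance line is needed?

Z_qwt ≈ 57.4 Ω

Z_qwt = √(Z_0·R_L) = √(100 × 32.9) = √3290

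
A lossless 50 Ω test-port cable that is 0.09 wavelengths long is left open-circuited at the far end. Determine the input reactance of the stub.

X_in ≈ -78.8 Ω (capacitive)

βl = 2π × 0.09 = 32.4°
tan(βl) = 0.635
For an open-circuited stub, Z_in = −jZ_0·cot(βl) = −jZ_0/tan(βl)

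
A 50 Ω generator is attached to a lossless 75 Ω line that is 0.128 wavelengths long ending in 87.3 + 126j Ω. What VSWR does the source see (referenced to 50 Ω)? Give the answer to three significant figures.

βl = 2π × 0.128 = 46.1°
tan(βl) = 1.04
Z_in = Z_0·(Z_L + jZ_0·tanβl)/(Z_0 + jZ_L·tanβl) = 90 − j128 Ω
Γ_s = (Z_in − Z_s)/(Z_in + Z_s) = (40 − j128)/(140 − j128), |Γ_s| = 0.706
VSWR = (1 + |Γ_s|)/(1 − |Γ_s|)

VSWR ≈ 5.81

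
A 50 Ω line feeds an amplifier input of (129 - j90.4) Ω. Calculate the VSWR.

VSWR ≈ 3.98

Γ = (Z_L − Z_0)/(Z_L + Z_0) = (79 − j90.4)/(179 − j90.4)
|Γ| = 120/201 = 0.599
VSWR = (1 + |Γ|)/(1 − |Γ|) = 1.6/0.401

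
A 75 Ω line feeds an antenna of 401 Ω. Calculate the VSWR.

VSWR ≈ 5.35

Γ = (401 − 75)/(401 + 75) = 0.685
VSWR = (1 + 0.685)/(1 − 0.685)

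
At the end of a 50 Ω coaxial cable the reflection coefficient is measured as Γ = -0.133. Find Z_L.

Z_L = Z_0·(1 + Γ)/(1 − Γ) = 50·(0.867)/(1.13)

Z_L ≈ 38.3 Ω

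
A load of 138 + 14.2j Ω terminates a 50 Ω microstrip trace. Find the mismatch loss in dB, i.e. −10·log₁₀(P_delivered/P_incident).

Γ = (88 + j14.2)/(188 + j14.2), |Γ| = 0.473
|Γ|² = 0.224, so P_del/P_inc = 1 − |Γ|² = 0.776
ML = −10·log₁₀(1 − |Γ|²)

mismatch loss ≈ 1.1 dB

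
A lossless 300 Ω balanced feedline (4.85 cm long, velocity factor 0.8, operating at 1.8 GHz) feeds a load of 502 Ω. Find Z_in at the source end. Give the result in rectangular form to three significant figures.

λ = v/f = 0.8·c / 1.8 GHz = 0.133 m
βl = 2π·l/λ = 2π × 0.364 = 131°
tan(βl) = tan(131°) = -1.15
Z_in = Z_0·(Z_L + jZ_0·tanβl)/(Z_0 + jZ_L·tanβl)
     = 300·(502 − j346)/(300 − j579)

Z_in ≈ 248 + j132 Ω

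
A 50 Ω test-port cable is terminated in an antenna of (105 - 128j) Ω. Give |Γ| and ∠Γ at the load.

Γ = (Z_L − Z_0)/(Z_L + Z_0) = (55 − j128)/(155 − j128)
|Γ| = 139/201 = 0.693

Γ ≈ 0.693 ∠ -27.2°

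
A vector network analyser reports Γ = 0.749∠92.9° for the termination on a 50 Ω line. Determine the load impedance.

Z_L ≈ 13.4 + j45.7 Ω

Z_L = Z_0·(1 + Γ)/(1 − Γ) = 50·(0.962 + j0.748)/(1.04 − j0.748)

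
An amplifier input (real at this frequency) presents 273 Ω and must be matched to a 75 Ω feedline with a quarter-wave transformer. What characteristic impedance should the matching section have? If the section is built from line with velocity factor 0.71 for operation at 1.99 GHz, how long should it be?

Z_qwt ≈ 143 Ω; length ≈ 2.68 cm

Z_qwt = √(Z_0·R_L) = √(75 × 273) = √20480
λ = 0.71·c/f = 0.107 m, so l = λ/4 = 0.0268 m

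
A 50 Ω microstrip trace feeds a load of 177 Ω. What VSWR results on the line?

Γ = (177 − 50)/(177 + 50) = 0.559
VSWR = (1 + 0.559)/(1 − 0.559)

VSWR ≈ 3.54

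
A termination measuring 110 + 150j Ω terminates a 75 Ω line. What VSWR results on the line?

VSWR ≈ 4.66

Γ = (Z_L − Z_0)/(Z_L + Z_0) = (35 + j150)/(185 + j150)
|Γ| = 154/238 = 0.647
VSWR = (1 + |Γ|)/(1 − |Γ|) = 1.65/0.353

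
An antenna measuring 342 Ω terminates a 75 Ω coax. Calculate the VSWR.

Γ = (342 − 75)/(342 + 75) = 0.64
VSWR = (1 + 0.64)/(1 − 0.64)

VSWR ≈ 4.56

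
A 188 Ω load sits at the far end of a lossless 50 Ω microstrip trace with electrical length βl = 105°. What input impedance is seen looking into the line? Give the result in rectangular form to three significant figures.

Z_in ≈ 14.2 + j12.4 Ω

tan(βl) = tan(105°) = -3.73
Z_in = Z_0·(Z_L + jZ_0·tanβl)/(Z_0 + jZ_L·tanβl)
     = 50·(188 − j187)/(50 − j702)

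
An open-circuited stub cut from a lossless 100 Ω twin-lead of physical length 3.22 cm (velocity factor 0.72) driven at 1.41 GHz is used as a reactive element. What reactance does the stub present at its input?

X_in ≈ -25.5 Ω (capacitive)

λ = v/f = 0.72·c / 1.41 GHz = 0.153 m
βl = 2π·l/λ = 2π × 0.21 = 75.7°
tan(βl) = 3.91
For an open-circuited stub, Z_in = −jZ_0·cot(βl) = −jZ_0/tan(βl)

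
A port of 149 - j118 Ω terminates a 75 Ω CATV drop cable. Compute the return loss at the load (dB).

RL ≈ 5.19 dB

Γ = (74 − j118)/(224 − j118), |Γ| = 0.55
RL = −20·log₁₀|Γ| = −20·log₁₀(0.55)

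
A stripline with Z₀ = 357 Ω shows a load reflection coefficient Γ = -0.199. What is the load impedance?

Z_L = Z_0·(1 + Γ)/(1 − Γ) = 357·(0.801)/(1.2)

Z_L ≈ 238 Ω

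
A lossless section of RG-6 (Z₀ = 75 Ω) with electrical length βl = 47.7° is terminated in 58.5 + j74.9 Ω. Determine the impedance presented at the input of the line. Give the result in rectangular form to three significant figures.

Z_in ≈ 174 − j88 Ω

tan(βl) = tan(47.7°) = 1.1
Z_in = Z_0·(Z_L + jZ_0·tanβl)/(Z_0 + jZ_L·tanβl)
     = 75·(58.5 + j157)/(-7.31 + j64.3)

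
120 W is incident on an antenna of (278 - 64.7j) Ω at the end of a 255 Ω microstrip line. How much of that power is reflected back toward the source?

P_reflected ≈ 1.96 W

|Γ| = |(23 − j64.7)/(533 − j64.7)| = 0.128
|Γ|² = 0.0164
P_refl = |Γ|²·P_inc = 1.96 W, P_del = (1 − |Γ|²)·P_inc = 118 W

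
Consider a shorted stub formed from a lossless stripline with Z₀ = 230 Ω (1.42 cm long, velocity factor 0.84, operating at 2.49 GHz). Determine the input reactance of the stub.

λ = v/f = 0.84·c / 2.49 GHz = 0.101 m
βl = 2π·l/λ = 2π × 0.14 = 50.5°
tan(βl) = 1.21
For a shorted stub, Z_in = jZ_0·tan(βl)

X_in ≈ 279 Ω (inductive)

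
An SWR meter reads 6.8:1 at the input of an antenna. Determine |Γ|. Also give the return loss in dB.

|Γ| ≈ 0.744; return loss ≈ 2.57 dB

|Γ| = (S − 1)/(S + 1) = (6.8 − 1)/(6.8 + 1) = 5.8/7.8
RL = −20·log₁₀|Γ| = −20·log₁₀(0.744)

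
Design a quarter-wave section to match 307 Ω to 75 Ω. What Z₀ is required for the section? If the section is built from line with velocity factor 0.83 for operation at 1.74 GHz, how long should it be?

Z_qwt ≈ 152 Ω; length ≈ 3.58 cm

Z_qwt = √(Z_0·R_L) = √(75 × 307) = √23020
λ = 0.83·c/f = 0.143 m, so l = λ/4 = 0.0358 m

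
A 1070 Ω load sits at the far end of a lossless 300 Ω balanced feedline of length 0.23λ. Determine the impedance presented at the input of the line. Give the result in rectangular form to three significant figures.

Z_in ≈ 85.3 − j34.9 Ω

βl = 2π × 0.23 = 82.8°
tan(βl) = tan(82.8°) = 7.92
Z_in = Z_0·(Z_L + jZ_0·tanβl)/(Z_0 + jZ_L·tanβl)
     = 300·(1070 + j2370)/(300 + j8470)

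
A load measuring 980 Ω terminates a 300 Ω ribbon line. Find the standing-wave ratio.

For a purely resistive load, VSWR = R_L/Z_0 or Z_0/R_L (whichever > 1) = 980/300

VSWR ≈ 3.27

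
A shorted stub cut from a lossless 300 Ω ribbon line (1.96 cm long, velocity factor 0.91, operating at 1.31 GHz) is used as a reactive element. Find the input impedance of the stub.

λ = v/f = 0.91·c / 1.31 GHz = 0.208 m
βl = 2π·l/λ = 2π × 0.0941 = 33.9°
tan(βl) = 0.671
For a shorted stub, Z_in = jZ_0·tan(βl)

Z_in ≈ +j201 Ω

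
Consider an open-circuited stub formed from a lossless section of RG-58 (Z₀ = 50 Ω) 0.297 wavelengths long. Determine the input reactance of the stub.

X_in ≈ 15.2 Ω (inductive)

βl = 2π × 0.297 = 107°
tan(βl) = -3.29
For an open-circuited stub, Z_in = −jZ_0·cot(βl) = −jZ_0/tan(βl)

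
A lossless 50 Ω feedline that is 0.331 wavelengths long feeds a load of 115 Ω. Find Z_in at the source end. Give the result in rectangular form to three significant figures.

βl = 2π × 0.331 = 119°
tan(βl) = tan(119°) = -1.79
Z_in = Z_0·(Z_L + jZ_0·tanβl)/(Z_0 + jZ_L·tanβl)
     = 50·(115 − j89.6)/(50 − j206)

Z_in ≈ 26.9 + j21.4 Ω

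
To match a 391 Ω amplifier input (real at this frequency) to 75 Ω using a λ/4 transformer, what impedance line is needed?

Z_qwt ≈ 171 Ω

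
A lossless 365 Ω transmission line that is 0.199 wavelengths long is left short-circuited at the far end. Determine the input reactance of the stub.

X_in ≈ 1100 Ω (inductive)

βl = 2π × 0.199 = 71.6°
tan(βl) = 3.01
For a short-circuited stub, Z_in = jZ_0·tan(βl)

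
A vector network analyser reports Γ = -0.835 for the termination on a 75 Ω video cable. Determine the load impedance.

Z_L = Z_0·(1 + Γ)/(1 − Γ) = 75·(0.165)/(1.83)

Z_L ≈ 6.74 Ω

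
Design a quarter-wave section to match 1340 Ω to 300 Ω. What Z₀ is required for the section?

Z_qwt = √(Z_0·R_L) = √(300 × 1340) = √402000

Z_qwt ≈ 634 Ω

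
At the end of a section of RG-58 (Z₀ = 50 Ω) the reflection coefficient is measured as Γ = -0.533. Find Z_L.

Z_L = Z_0·(1 + Γ)/(1 − Γ) = 50·(0.467)/(1.53)

Z_L ≈ 15.2 Ω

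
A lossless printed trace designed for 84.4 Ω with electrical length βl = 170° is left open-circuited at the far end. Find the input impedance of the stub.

Z_in ≈ +j479 Ω

tan(βl) = -0.176
For an open-circuited stub, Z_in = −jZ_0·cot(βl) = −jZ_0/tan(βl)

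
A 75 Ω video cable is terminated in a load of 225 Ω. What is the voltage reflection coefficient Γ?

Γ = 0.5

Γ = (Z_L − Z_0)/(Z_L + Z_0) = (225 − 75)/(225 + 75) = 150/300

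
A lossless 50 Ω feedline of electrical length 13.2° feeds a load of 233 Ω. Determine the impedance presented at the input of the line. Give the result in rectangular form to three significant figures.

Z_in ≈ 112 − j111 Ω

tan(βl) = tan(13.2°) = 0.235
Z_in = Z_0·(Z_L + jZ_0·tanβl)/(Z_0 + jZ_L·tanβl)
     = 50·(233 + j11.7)/(50 + j54.6)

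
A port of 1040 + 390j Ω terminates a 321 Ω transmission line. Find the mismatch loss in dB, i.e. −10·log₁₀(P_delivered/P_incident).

mismatch loss ≈ 1.76 dB

Γ = (719 + j390)/(1361 + j390), |Γ| = 0.578
|Γ|² = 0.334, so P_del/P_inc = 1 − |Γ|² = 0.666
ML = −10·log₁₀(1 − |Γ|²)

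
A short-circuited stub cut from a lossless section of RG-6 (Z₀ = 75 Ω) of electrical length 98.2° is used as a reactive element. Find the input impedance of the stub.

tan(βl) = -6.94
For a short-circuited stub, Z_in = jZ_0·tan(βl)

Z_in ≈ −j520 Ω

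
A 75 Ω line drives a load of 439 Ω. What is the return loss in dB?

RL ≈ 3 dB

Γ = (439 − 75)/(439 + 75) = 0.708
RL = −20·log₁₀|Γ| = −20·log₁₀(0.708)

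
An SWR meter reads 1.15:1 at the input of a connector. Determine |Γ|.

|Γ| = (S − 1)/(S + 1) = (1.15 − 1)/(1.15 + 1) = 0.15/2.15

|Γ| ≈ 0.0698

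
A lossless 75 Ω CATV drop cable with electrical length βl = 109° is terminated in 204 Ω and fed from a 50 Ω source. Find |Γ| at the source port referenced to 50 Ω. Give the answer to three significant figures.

|Γ| ≈ 0.354

tan(βl) = -2.9
Z_in = Z_0·(Z_L + jZ_0·tanβl)/(Z_0 + jZ_L·tanβl) = 30.4 + j22 Ω
Γ_s = (Z_in − Z_s)/(Z_in + Z_s) = (-19.6 + j22)/(80.4 + j22), |Γ_s| = 0.354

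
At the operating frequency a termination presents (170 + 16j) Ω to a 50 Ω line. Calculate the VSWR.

Γ = (Z_L − Z_0)/(Z_L + Z_0) = (120 + j16)/(220 + j16)
|Γ| = 121/221 = 0.549
VSWR = (1 + |Γ|)/(1 − |Γ|) = 1.55/0.451

VSWR ≈ 3.43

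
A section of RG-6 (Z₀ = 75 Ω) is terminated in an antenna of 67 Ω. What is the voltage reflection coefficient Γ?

Γ = -0.0563

Γ = (Z_L − Z_0)/(Z_L + Z_0) = (67 − 75)/(67 + 75) = -8/142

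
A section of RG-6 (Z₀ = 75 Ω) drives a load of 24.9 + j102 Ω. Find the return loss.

Γ = (-50.1 + j102)/(99.9 + j102), |Γ| = 0.796
RL = −20·log₁₀|Γ| = −20·log₁₀(0.796)

RL ≈ 1.98 dB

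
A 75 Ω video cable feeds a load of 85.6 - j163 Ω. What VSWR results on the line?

VSWR ≈ 5.99

Γ = (Z_L − Z_0)/(Z_L + Z_0) = (10.6 − j163)/(160.6 − j163)
|Γ| = 163/229 = 0.714
VSWR = (1 + |Γ|)/(1 − |Γ|) = 1.71/0.286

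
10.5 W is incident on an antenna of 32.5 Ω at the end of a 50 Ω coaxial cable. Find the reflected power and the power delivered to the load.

P_reflected ≈ 0.472 W; P_delivered ≈ 10 W

Γ = (32.5 − 50)/(32.5 + 50) = -0.212
|Γ|² = 0.045
P_refl = |Γ|²·P_inc = 0.472 W, P_del = (1 − |Γ|²)·P_inc = 10 W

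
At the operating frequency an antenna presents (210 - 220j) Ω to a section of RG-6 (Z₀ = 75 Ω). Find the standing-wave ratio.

VSWR ≈ 6.07

Γ = (Z_L − Z_0)/(Z_L + Z_0) = (135 − j220)/(285 − j220)
|Γ| = 258/360 = 0.717
VSWR = (1 + |Γ|)/(1 − |Γ|) = 1.72/0.283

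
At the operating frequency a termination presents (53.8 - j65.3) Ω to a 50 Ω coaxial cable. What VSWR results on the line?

VSWR ≈ 3.29

Γ = (Z_L − Z_0)/(Z_L + Z_0) = (3.8 − j65.3)/(103.8 − j65.3)
|Γ| = 65.4/123 = 0.533
VSWR = (1 + |Γ|)/(1 − |Γ|) = 1.53/0.467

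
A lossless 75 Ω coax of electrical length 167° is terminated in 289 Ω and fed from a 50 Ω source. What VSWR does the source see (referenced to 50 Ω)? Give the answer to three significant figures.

VSWR ≈ 5.62

tan(βl) = -0.231
Z_in = Z_0·(Z_L + jZ_0·tanβl)/(Z_0 + jZ_L·tanβl) = 170 + j134 Ω
Γ_s = (Z_in − Z_s)/(Z_in + Z_s) = (120 + j134)/(220 + j134), |Γ_s| = 0.698
VSWR = (1 + |Γ_s|)/(1 − |Γ_s|)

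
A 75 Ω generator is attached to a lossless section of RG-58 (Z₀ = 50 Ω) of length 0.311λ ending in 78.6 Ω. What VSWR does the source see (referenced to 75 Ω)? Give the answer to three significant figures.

βl = 2π × 0.311 = 112°
tan(βl) = -2.48
Z_in = Z_0·(Z_L + jZ_0·tanβl)/(Z_0 + jZ_L·tanβl) = 34.7 + j11.3 Ω
Γ_s = (Z_in − Z_s)/(Z_in + Z_s) = (-40.3 + j11.3)/(110 + j11.3), |Γ_s| = 0.38
VSWR = (1 + |Γ_s|)/(1 − |Γ_s|)

VSWR ≈ 2.22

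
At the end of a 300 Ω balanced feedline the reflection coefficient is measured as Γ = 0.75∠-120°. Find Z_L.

Z_L = Z_0·(1 + Γ)/(1 − Γ) = 300·(0.625 − j0.65)/(1.37 + j0.65)

Z_L ≈ 56.8 − j169 Ω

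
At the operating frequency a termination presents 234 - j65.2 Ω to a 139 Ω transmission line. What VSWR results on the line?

VSWR ≈ 1.87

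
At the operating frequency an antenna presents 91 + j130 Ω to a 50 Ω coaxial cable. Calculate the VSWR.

Γ = (Z_L − Z_0)/(Z_L + Z_0) = (41 + j130)/(141 + j130)
|Γ| = 136/192 = 0.711
VSWR = (1 + |Γ|)/(1 − |Γ|) = 1.71/0.289

VSWR ≈ 5.91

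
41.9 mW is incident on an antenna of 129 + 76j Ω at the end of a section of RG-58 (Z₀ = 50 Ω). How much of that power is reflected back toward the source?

P_reflected ≈ 13.3 mW

|Γ| = |(79 + j76)/(179 + j76)| = 0.564
|Γ|² = 0.318
P_refl = |Γ|²·P_inc = 13.3 mW, P_del = (1 − |Γ|²)·P_inc = 28.6 mW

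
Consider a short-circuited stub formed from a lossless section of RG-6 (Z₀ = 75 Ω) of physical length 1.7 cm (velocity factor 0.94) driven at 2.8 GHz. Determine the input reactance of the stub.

λ = v/f = 0.94·c / 2.8 GHz = 0.101 m
βl = 2π·l/λ = 2π × 0.169 = 60.8°
tan(βl) = 1.79
For a short-circuited stub, Z_in = jZ_0·tan(βl)

X_in ≈ 134 Ω (inductive)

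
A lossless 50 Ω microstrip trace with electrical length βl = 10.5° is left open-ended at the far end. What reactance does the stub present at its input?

tan(βl) = 0.185
For an open-ended stub, Z_in = −jZ_0·cot(βl) = −jZ_0/tan(βl)

X_in ≈ -270 Ω (capacitive)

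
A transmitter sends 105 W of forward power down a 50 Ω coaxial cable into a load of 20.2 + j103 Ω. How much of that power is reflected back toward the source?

|Γ| = |(-29.8 + j103)/(70.2 + j103)| = 0.86
|Γ|² = 0.74
P_refl = |Γ|²·P_inc = 77.7 W, P_del = (1 − |Γ|²)·P_inc = 27.3 W

P_reflected ≈ 77.7 W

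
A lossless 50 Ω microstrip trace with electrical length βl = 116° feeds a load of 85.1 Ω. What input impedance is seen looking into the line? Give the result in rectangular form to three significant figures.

tan(βl) = tan(116°) = -2.05
Z_in = Z_0·(Z_L + jZ_0·tanβl)/(Z_0 + jZ_L·tanβl)
     = 50·(85.1 − j103)/(50 − j174)

Z_in ≈ 33.6 + j14.8 Ω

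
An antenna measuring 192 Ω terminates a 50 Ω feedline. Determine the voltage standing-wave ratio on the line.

For a purely resistive load, VSWR = R_L/Z_0 or Z_0/R_L (whichever > 1) = 192/50

VSWR ≈ 3.84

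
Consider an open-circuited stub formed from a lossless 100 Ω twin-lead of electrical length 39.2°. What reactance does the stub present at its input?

X_in ≈ -123 Ω (capacitive)

tan(βl) = 0.816
For an open-circuited stub, Z_in = −jZ_0·cot(βl) = −jZ_0/tan(βl)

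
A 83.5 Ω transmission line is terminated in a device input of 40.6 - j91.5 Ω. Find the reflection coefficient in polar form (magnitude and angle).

Γ = (Z_L − Z_0)/(Z_L + Z_0) = (-42.9 − j91.5)/(124.1 − j91.5)
|Γ| = 101/154 = 0.655

Γ ≈ 0.655 ∠ -78.7°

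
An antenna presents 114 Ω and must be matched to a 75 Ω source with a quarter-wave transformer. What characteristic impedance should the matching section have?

Z_qwt = √(Z_0·R_L) = √(75 × 114) = √8550

Z_qwt ≈ 92.5 Ω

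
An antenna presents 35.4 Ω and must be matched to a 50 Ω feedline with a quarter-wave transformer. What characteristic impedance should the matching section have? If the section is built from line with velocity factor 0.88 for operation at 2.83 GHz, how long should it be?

Z_qwt ≈ 42.1 Ω; length ≈ 2.33 cm

Z_qwt = √(Z_0·R_L) = √(50 × 35.4) = √1770
λ = 0.88·c/f = 0.0933 m, so l = λ/4 = 0.0233 m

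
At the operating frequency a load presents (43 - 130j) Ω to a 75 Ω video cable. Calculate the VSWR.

Γ = (Z_L − Z_0)/(Z_L + Z_0) = (-32 − j130)/(118 − j130)
|Γ| = 134/176 = 0.763
VSWR = (1 + |Γ|)/(1 − |Γ|) = 1.76/0.237

VSWR ≈ 7.42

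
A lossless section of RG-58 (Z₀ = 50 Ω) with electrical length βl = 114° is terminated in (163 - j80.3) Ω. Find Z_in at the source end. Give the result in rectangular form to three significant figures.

tan(βl) = tan(114°) = -2.25
Z_in = Z_0·(Z_L + jZ_0·tanβl)/(Z_0 + jZ_L·tanβl)
     = 50·(163 − j193)/(-130 − j366)

Z_in ≈ 16.3 + j28.1 Ω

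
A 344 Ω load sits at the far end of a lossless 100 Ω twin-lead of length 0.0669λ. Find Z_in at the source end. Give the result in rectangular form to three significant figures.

βl = 2π × 0.0669 = 24.1°
tan(βl) = tan(24.1°) = 0.447
Z_in = Z_0·(Z_L + jZ_0·tanβl)/(Z_0 + jZ_L·tanβl)
     = 100·(344 + j44.7)/(100 + j154)

Z_in ≈ 123 − j144 Ω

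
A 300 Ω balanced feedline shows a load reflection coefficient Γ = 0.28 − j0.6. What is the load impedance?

Z_L = Z_0·(1 + Γ)/(1 − Γ) = 300·(1.28 − j0.6)/(0.72 + j0.6)

Z_L ≈ 192 − j410 Ω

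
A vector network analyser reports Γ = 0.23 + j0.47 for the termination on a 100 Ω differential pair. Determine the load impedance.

Z_L = Z_0·(1 + Γ)/(1 − Γ) = 100·(1.23 + j0.47)/(0.77 − j0.47)

Z_L ≈ 89.2 + j116 Ω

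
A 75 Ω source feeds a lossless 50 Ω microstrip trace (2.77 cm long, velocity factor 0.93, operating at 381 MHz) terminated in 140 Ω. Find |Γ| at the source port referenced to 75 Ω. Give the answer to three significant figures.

|Γ| ≈ 0.338

λ = v/f = 0.93·c / 381 MHz = 0.732 m
βl = 2π·l/λ = 2π × 0.0378 = 13.6°
tan(βl) = 0.242
Z_in = Z_0·(Z_L + jZ_0·tanβl)/(Z_0 + jZ_L·tanβl) = 102 − j56.7 Ω
Γ_s = (Z_in − Z_s)/(Z_in + Z_s) = (26.5 − j56.7)/(177 − j56.7), |Γ_s| = 0.338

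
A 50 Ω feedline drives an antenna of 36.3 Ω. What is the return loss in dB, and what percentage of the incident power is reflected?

Γ = (36.3 − 50)/(36.3 + 50) = -0.159
RL = −20·log₁₀(0.159) = 16 dB
P_refl/P_inc = |Γ|² = 0.0252

RL ≈ 16 dB; 2.52% of incident power reflected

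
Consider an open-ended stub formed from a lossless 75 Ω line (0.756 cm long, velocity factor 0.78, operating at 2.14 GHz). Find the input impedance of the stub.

λ = v/f = 0.78·c / 2.14 GHz = 0.109 m
βl = 2π·l/λ = 2π × 0.0691 = 24.9°
tan(βl) = 0.464
For an open-ended stub, Z_in = −jZ_0·cot(βl) = −jZ_0/tan(βl)

Z_in ≈ −j162 Ω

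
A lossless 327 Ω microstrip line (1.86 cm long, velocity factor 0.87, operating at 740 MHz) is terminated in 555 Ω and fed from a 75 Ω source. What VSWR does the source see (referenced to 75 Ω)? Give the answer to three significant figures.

λ = v/f = 0.87·c / 740 MHz = 0.353 m
βl = 2π·l/λ = 2π × 0.0527 = 19°
tan(βl) = 0.344
Z_in = Z_0·(Z_L + jZ_0·tanβl)/(Z_0 + jZ_L·tanβl) = 463 − j158 Ω
Γ_s = (Z_in − Z_s)/(Z_in + Z_s) = (388 − j158)/(538 − j158), |Γ_s| = 0.747
VSWR = (1 + |Γ_s|)/(1 − |Γ_s|)

VSWR ≈ 6.91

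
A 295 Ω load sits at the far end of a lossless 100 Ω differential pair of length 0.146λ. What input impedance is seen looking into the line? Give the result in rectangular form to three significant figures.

Z_in ≈ 50.4 − j63.5 Ω

βl = 2π × 0.146 = 52.6°
tan(βl) = tan(52.6°) = 1.31
Z_in = Z_0·(Z_L + jZ_0·tanβl)/(Z_0 + jZ_L·tanβl)
     = 100·(295 + j131)/(100 + j385)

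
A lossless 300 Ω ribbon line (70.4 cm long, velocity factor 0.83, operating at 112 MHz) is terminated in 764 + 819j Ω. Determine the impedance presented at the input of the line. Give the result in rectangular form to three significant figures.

λ = v/f = 0.83·c / 112 MHz = 2.22 m
βl = 2π·l/λ = 2π × 0.317 = 114°
tan(βl) = tan(114°) = -2.25
Z_in = Z_0·(Z_L + jZ_0·tanβl)/(Z_0 + jZ_L·tanβl)
     = 300·(764 + j145)/(2140 − j1720)

Z_in ≈ 55.3 + j64.7 Ω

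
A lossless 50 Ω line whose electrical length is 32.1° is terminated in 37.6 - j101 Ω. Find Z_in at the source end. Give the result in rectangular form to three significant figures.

Z_in ≈ 9.77 − j32.7 Ω

tan(βl) = tan(32.1°) = 0.627
Z_in = Z_0·(Z_L + jZ_0·tanβl)/(Z_0 + jZ_L·tanβl)
     = 50·(37.6 − j69.6)/(113 + j23.6)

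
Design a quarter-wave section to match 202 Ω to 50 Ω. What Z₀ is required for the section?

Z_qwt = √(Z_0·R_L) = √(50 × 202) = √10100

Z_qwt ≈ 100 Ω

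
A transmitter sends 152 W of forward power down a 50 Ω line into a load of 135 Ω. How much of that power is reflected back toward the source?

P_reflected ≈ 32.1 W

Γ = (135 − 50)/(135 + 50) = 0.459
|Γ|² = 0.211
P_refl = |Γ|²·P_inc = 32.1 W, P_del = (1 − |Γ|²)·P_inc = 120 W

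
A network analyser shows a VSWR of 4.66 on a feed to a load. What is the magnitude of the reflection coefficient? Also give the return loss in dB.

|Γ| ≈ 0.647; return loss ≈ 3.79 dB

|Γ| = (S − 1)/(S + 1) = (4.66 − 1)/(4.66 + 1) = 3.66/5.66
RL = −20·log₁₀|Γ| = −20·log₁₀(0.647)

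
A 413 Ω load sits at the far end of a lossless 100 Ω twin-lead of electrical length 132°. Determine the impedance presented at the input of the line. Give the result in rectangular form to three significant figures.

Z_in ≈ 41.9 + j80.9 Ω

tan(βl) = tan(132°) = -1.11
Z_in = Z_0·(Z_L + jZ_0·tanβl)/(Z_0 + jZ_L·tanβl)
     = 100·(413 − j111)/(100 − j459)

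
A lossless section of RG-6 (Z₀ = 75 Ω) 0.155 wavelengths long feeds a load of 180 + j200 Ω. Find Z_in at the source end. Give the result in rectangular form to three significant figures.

βl = 2π × 0.155 = 55.8°
tan(βl) = tan(55.8°) = 1.47
Z_in = Z_0·(Z_L + jZ_0·tanβl)/(Z_0 + jZ_L·tanβl)
     = 75·(180 + j310)/(-219 + j265)

Z_in ≈ 27.1 − j73.4 Ω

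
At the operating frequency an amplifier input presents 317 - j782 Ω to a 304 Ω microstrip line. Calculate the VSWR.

VSWR ≈ 8.23

Γ = (Z_L − Z_0)/(Z_L + Z_0) = (13 − j782)/(621 − j782)
|Γ| = 782/999 = 0.783
VSWR = (1 + |Γ|)/(1 − |Γ|) = 1.78/0.217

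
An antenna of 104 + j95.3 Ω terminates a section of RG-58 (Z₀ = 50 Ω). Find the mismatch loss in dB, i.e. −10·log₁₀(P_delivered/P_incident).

mismatch loss ≈ 1.98 dB

Γ = (54 + j95.3)/(154 + j95.3), |Γ| = 0.605
|Γ|² = 0.366, so P_del/P_inc = 1 − |Γ|² = 0.634
ML = −10·log₁₀(1 − |Γ|²)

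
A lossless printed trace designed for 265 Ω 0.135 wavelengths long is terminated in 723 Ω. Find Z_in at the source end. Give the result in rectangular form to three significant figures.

βl = 2π × 0.135 = 48.6°
tan(βl) = tan(48.6°) = 1.13
Z_in = Z_0·(Z_L + jZ_0·tanβl)/(Z_0 + jZ_L·tanβl)
     = 265·(723 + j301)/(265 + j820)

Z_in ≈ 156 − j183 Ω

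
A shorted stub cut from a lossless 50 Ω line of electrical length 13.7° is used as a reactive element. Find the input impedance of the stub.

Z_in ≈ +j12.2 Ω

tan(βl) = 0.244
For a shorted stub, Z_in = jZ_0·tan(βl)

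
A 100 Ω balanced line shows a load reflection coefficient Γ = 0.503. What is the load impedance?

Z_L ≈ 302 Ω

Z_L = Z_0·(1 + Γ)/(1 − Γ) = 100·(1.5)/(0.497)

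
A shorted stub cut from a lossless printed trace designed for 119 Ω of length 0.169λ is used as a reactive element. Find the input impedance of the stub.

βl = 2π × 0.169 = 60.8°
tan(βl) = 1.79
For a shorted stub, Z_in = jZ_0·tan(βl)

Z_in ≈ +j213 Ω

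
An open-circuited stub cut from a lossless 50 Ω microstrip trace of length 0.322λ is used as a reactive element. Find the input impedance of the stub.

βl = 2π × 0.322 = 116°
tan(βl) = -2.06
For an open-circuited stub, Z_in = −jZ_0·cot(βl) = −jZ_0/tan(βl)

Z_in ≈ +j24.3 Ω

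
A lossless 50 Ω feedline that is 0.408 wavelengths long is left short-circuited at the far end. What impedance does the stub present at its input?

βl = 2π × 0.408 = 147°
tan(βl) = -0.652
For a short-circuited stub, Z_in = jZ_0·tan(βl)

Z_in ≈ −j32.6 Ω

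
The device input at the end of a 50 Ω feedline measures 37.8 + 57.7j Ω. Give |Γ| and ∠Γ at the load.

Γ ≈ 0.561 ∠ 68.6°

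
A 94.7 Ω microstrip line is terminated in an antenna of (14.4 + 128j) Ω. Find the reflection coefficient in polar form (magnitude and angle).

Γ = (Z_L − Z_0)/(Z_L + Z_0) = (-80.3 + j128)/(109.1 + j128)
|Γ| = 151/168 = 0.898

Γ ≈ 0.898 ∠ 72.5°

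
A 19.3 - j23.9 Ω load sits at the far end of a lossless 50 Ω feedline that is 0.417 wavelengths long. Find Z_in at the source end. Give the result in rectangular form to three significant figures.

Z_in ≈ 44.6 − j58.9 Ω

βl = 2π × 0.417 = 150°
tan(βl) = tan(150°) = -0.575
Z_in = Z_0·(Z_L + jZ_0·tanβl)/(Z_0 + jZ_L·tanβl)
     = 50·(19.3 − j52.6)/(36.3 − j11.1)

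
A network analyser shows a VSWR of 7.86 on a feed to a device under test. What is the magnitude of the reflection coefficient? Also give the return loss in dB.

|Γ| = (S − 1)/(S + 1) = (7.86 − 1)/(7.86 + 1) = 6.86/8.86
RL = −20·log₁₀|Γ| = −20·log₁₀(0.774)

|Γ| ≈ 0.774; return loss ≈ 2.22 dB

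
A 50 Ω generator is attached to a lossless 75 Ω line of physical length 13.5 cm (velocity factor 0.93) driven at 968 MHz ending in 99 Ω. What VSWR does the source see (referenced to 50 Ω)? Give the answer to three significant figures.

VSWR ≈ 1.96

λ = v/f = 0.93·c / 968 MHz = 0.288 m
βl = 2π·l/λ = 2π × 0.468 = 169°
tan(βl) = -0.201
Z_in = Z_0·(Z_L + jZ_0·tanβl)/(Z_0 + jZ_L·tanβl) = 96.2 + j10.5 Ω
Γ_s = (Z_in − Z_s)/(Z_in + Z_s) = (46.2 + j10.5)/(146 + j10.5), |Γ_s| = 0.323
VSWR = (1 + |Γ_s|)/(1 − |Γ_s|)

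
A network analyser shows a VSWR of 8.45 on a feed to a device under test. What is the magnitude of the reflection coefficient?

|Γ| ≈ 0.788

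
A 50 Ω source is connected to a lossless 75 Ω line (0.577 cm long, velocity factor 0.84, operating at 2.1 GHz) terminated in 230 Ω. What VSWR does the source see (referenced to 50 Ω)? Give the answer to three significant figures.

VSWR ≈ 4.39

λ = v/f = 0.84·c / 2.1 GHz = 0.12 m
βl = 2π·l/λ = 2π × 0.0481 = 17.3°
tan(βl) = 0.312
Z_in = Z_0·(Z_L + jZ_0·tanβl)/(Z_0 + jZ_L·tanβl) = 132 − j103 Ω
Γ_s = (Z_in − Z_s)/(Z_in + Z_s) = (81.9 − j103)/(182 − j103), |Γ_s| = 0.629
VSWR = (1 + |Γ_s|)/(1 − |Γ_s|)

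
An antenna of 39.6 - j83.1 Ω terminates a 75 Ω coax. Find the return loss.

Γ = (-35.4 − j83.1)/(114.6 − j83.1), |Γ| = 0.638
RL = −20·log₁₀|Γ| = −20·log₁₀(0.638)

RL ≈ 3.9 dB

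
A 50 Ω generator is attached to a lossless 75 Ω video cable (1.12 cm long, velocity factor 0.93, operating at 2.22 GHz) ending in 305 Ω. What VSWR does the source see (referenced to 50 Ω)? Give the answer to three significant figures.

λ = v/f = 0.93·c / 2.22 GHz = 0.126 m
βl = 2π·l/λ = 2π × 0.0891 = 32.1°
tan(βl) = 0.627
Z_in = Z_0·(Z_L + jZ_0·tanβl)/(Z_0 + jZ_L·tanβl) = 56.7 − j97.4 Ω
Γ_s = (Z_in − Z_s)/(Z_in + Z_s) = (6.66 − j97.4)/(107 − j97.4), |Γ_s| = 0.676
VSWR = (1 + |Γ_s|)/(1 − |Γ_s|)

VSWR ≈ 5.17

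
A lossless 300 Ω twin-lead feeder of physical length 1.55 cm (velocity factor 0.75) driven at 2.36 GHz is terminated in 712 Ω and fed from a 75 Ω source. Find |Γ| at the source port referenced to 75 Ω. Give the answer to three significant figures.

λ = v/f = 0.75·c / 2.36 GHz = 0.0953 m
βl = 2π·l/λ = 2π × 0.163 = 58.5°
tan(βl) = 1.63
Z_in = Z_0·(Z_L + jZ_0·tanβl)/(Z_0 + jZ_L·tanβl) = 163 − j142 Ω
Γ_s = (Z_in − Z_s)/(Z_in + Z_s) = (87.9 − j142)/(238 − j142), |Γ_s| = 0.602

|Γ| ≈ 0.602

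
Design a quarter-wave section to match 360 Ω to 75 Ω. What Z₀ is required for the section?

Z_qwt ≈ 164 Ω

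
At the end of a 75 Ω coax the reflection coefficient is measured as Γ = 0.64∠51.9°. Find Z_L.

Z_L = Z_0·(1 + Γ)/(1 − Γ) = 75·(1.39 + j0.504)/(0.605 − j0.504)

Z_L ≈ 71.4 + j122 Ω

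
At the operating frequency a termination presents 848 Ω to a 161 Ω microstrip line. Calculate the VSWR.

VSWR ≈ 5.27

Γ = (848 − 161)/(848 + 161) = 0.681
VSWR = (1 + 0.681)/(1 − 0.681)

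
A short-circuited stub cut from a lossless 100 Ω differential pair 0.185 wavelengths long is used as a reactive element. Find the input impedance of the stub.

βl = 2π × 0.185 = 66.6°
tan(βl) = 2.31
For a short-circuited stub, Z_in = jZ_0·tan(βl)

Z_in ≈ +j231 Ω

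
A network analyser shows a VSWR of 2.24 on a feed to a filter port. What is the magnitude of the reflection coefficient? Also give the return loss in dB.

|Γ| ≈ 0.383; return loss ≈ 8.34 dB

|Γ| = (S − 1)/(S + 1) = (2.24 − 1)/(2.24 + 1) = 1.24/3.24
RL = −20·log₁₀|Γ| = −20·log₁₀(0.383)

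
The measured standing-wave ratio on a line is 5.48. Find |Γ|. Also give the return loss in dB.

|Γ| ≈ 0.691; return loss ≈ 3.21 dB

|Γ| = (S − 1)/(S + 1) = (5.48 − 1)/(5.48 + 1) = 4.48/6.48
RL = −20·log₁₀|Γ| = −20·log₁₀(0.691)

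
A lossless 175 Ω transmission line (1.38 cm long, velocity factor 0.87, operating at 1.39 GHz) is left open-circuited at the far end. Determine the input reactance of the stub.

X_in ≈ -352 Ω (capacitive)

λ = v/f = 0.87·c / 1.39 GHz = 0.188 m
βl = 2π·l/λ = 2π × 0.0735 = 26.5°
tan(βl) = 0.498
For an open-circuited stub, Z_in = −jZ_0·cot(βl) = −jZ_0/tan(βl)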